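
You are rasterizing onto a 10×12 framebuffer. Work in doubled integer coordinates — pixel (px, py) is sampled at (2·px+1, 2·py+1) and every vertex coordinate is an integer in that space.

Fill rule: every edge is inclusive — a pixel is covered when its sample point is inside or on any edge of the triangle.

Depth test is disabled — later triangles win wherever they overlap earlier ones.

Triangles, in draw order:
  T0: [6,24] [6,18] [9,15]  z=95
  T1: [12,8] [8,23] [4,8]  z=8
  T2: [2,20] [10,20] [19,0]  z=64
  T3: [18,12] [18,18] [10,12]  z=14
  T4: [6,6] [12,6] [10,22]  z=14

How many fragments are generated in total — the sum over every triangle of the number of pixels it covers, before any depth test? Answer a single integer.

T0:
  2·area = 18
  edge (6, 24)→(6, 18): d=(0,-6) inclusive
  edge (6, 18)→(9, 15): d=(3,-3) inclusive
  edge (9, 15)→(6, 24): d=(-3,9) inclusive
    (6,1)@(13, 3): e=[42,-24,0] → ·  [on edge]
    (9,2)@(19, 5): e=[78,0,-60] → ·  [on edge]
    (8,3)@(17, 7): e=[66,0,-48] → ·  [on edge]
    (5,4)@(11, 9): e=[30,-12,0] → ·  [on edge]
    (7,4)@(15, 9): e=[54,0,-36] → ·  [on edge]
    (6,5)@(13, 11): e=[42,0,-24] → ·  [on edge]
    (5,6)@(11, 13): e=[30,0,-12] → ·  [on edge]
    (4,7)@(9, 15): e=[18,0,0] → █  [on edge]
    (5,7)@(11, 15): e=[30,6,-18] → ·
    (3,8)@(7, 17): e=[6,0,12] → █  [on edge]
    (4,8)@(9, 17): e=[18,6,-6] → ·
    (2,9)@(5, 19): e=[-6,0,24] → ·  [on edge]
    (1,10)@(3, 21): e=[-18,0,36] → ·  [on edge]
    (3,10)@(7, 21): e=[6,12,0] → █  [on edge]
    (0,11)@(1, 23): e=[-30,0,48] → ·  [on edge]
  covered (4 px):
    · · · · · · · · · ·
    · · · · · · · · · ·
    · · · · · · · · · ·
    · · · · · · · · · ·
    · · · · · · · · · ·
    · · · · · · · · · ·
    · · · · · · · · · ·
    · · · · █ · · · · ·
    · · · █ · · · · · ·
    · · · █ · · · · · ·
    · · · █ · · · · · ·
    · · · · · · · · · ·
T1:
  2·area = 120
  edge (12, 8)→(8, 23): d=(-4,15) inclusive
  edge (8, 23)→(4, 8): d=(-4,-15) inclusive
  edge (4, 8)→(12, 8): d=(8,0) inclusive
    (2,4)@(5, 9): e=[101,11,8] → █
    (3,4)@(7, 9): e=[71,41,8] → █
    (4,4)@(9, 9): e=[41,71,8] → █
    (5,4)@(11, 9): e=[11,101,8] → █
    (6,4)@(13, 9): e=[-19,131,8] → ·
    (2,5)@(5, 11): e=[93,3,24] → █
    (6,5)@(13, 11): e=[-27,123,24] → ·
    (2,6)@(5, 13): e=[85,-5,40] → ·
    (3,6)@(7, 13): e=[55,25,40] → █
    (5,6)@(11, 13): e=[-5,85,40] → ·
    (3,7)@(7, 15): e=[47,17,56] → █
    (5,7)@(11, 15): e=[-13,77,56] → ·
  covered (16 px):
    · · · · · · · · · ·
    · · · · · · · · · ·
    · · · · · · · · · ·
    · · · · · · · · · ·
    · · █ █ █ █ · · · ·
    · · █ █ █ █ · · · ·
    · · · █ █ · · · · ·
    · · · █ █ · · · · ·
    · · · █ █ · · · · ·
    · · · █ █ · · · · ·
    · · · · · · · · · ·
    · · · · · · · · · ·
T2:
  2·area = 160  (B↔C swapped to make it positive)
  edge (2, 20)→(19, 0): d=(17,-20) inclusive
  edge (19, 0)→(10, 20): d=(-9,20) inclusive
  edge (10, 20)→(2, 20): d=(-8,0) inclusive
    (8,1)@(17, 3): e=[11,13,136] → █
    (9,1)@(19, 3): e=[51,-27,136] → ·
    (7,2)@(15, 5): e=[5,35,120] → █
    (8,2)@(17, 5): e=[45,-5,120] → ·
    (7,3)@(15, 7): e=[39,17,104] → █
    (8,3)@(17, 7): e=[79,-23,104] → ·
    (6,4)@(13, 9): e=[33,39,88] → █
    (7,4)@(15, 9): e=[73,-1,88] → ·
    (5,5)@(11, 11): e=[27,61,72] → █
    (7,5)@(15, 11): e=[107,-19,72] → ·
    (4,6)@(9, 13): e=[21,83,56] → █
    (7,6)@(15, 13): e=[141,-37,56] → ·
  covered (20 px):
    · · · · · · · · · ·
    · · · · · · · · █ ·
    · · · · · · · █ · ·
    · · · · · · · █ · ·
    · · · · · · █ · · ·
    · · · · · █ █ · · ·
    · · · · █ █ █ · · ·
    · · · █ █ █ · · · ·
    · · █ █ █ █ · · · ·
    · █ █ █ █ · · · · ·
    · · · · · · · · · ·
    · · · · · · · · · ·
T3:
  2·area = 48
  edge (18, 12)→(18, 18): d=(0,6) inclusive
  edge (18, 18)→(10, 12): d=(-8,-6) inclusive
  edge (10, 12)→(18, 12): d=(8,0) inclusive
    (6,6)@(13, 13): e=[30,10,8] → █
    (7,6)@(15, 13): e=[18,22,8] → █
    (8,6)@(17, 13): e=[6,34,8] → █
    (9,6)@(19, 13): e=[-6,46,8] → ·
    (6,7)@(13, 15): e=[30,-6,24] → ·
    (7,7)@(15, 15): e=[18,6,24] → █
    (9,7)@(19, 15): e=[-6,30,24] → ·
    (7,8)@(15, 17): e=[18,-10,40] → ·
    (8,8)@(17, 17): e=[6,2,40] → █
    (9,8)@(19, 17): e=[-6,14,40] → ·
    (8,9)@(17, 19): e=[6,-14,56] → ·
  covered (6 px):
    · · · · · · · · · ·
    · · · · · · · · · ·
    · · · · · · · · · ·
    · · · · · · · · · ·
    · · · · · · · · · ·
    · · · · · · · · · ·
    · · · · · · █ █ █ ·
    · · · · · · · █ █ ·
    · · · · · · · · █ ·
    · · · · · · · · · ·
    · · · · · · · · · ·
    · · · · · · · · · ·
T4:
  2·area = 96
  edge (6, 6)→(12, 6): d=(6,0) inclusive
  edge (12, 6)→(10, 22): d=(-2,16) inclusive
  edge (10, 22)→(6, 6): d=(-4,-16) inclusive
    (3,3)@(7, 7): e=[6,78,12] → █
    (4,3)@(9, 7): e=[6,46,44] → █
    (5,3)@(11, 7): e=[6,14,76] → █
    (6,3)@(13, 7): e=[6,-18,108] → ·
    (3,4)@(7, 9): e=[18,74,4] → █
    (6,4)@(13, 9): e=[18,-22,100] → ·
    (3,5)@(7, 11): e=[30,70,-4] → ·
    (4,5)@(9, 11): e=[30,38,28] → █
    (6,5)@(13, 11): e=[30,-26,92] → ·
    (4,6)@(9, 13): e=[42,34,20] → █
    (6,6)@(13, 13): e=[42,-30,84] → ·
    (4,7)@(9, 15): e=[54,30,12] → █
  covered (12 px):
    · · · · · · · · · ·
    · · · · · · · · · ·
    · · · · · · · · · ·
    · · · █ █ █ · · · ·
    · · · █ █ █ · · · ·
    · · · · █ █ · · · ·
    · · · · █ █ · · · ·
    · · · · █ · · · · ·
    · · · · █ · · · · ·
    · · · · · · · · · ·
    · · · · · · · · · ·
    · · · · · · · · · ·

Result: 58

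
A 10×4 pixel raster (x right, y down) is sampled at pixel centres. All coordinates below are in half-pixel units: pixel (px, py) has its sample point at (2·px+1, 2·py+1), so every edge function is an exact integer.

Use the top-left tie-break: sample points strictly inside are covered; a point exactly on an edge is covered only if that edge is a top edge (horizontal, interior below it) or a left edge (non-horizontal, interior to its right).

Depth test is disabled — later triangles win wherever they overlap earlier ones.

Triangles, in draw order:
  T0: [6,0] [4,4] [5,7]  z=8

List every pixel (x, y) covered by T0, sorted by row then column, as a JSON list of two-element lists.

T0:
  2·area = 10  (B↔C swapped to make it positive)
  edge (6, 0)→(5, 7): d=(-1,7) right/bottom  bias=-1
  edge (5, 7)→(4, 4): d=(-1,-3) top-left  bias=+0
  edge (4, 4)→(6, 0): d=(2,-4) top-left  bias=+0
    (1,0)@(3, 1): e=[20,0,-10] → ·  [on edge]
    (2,1)@(5, 3): e=[4,4,2] → █
    (3,1)@(7, 3): e=[-10,10,10] → ·
    (2,2)@(5, 5): e=[2,2,6] → █
    (3,2)@(7, 5): e=[-12,8,14] → ·
    (2,3)@(5, 7): e=[0,0,10] → ·  [on edge]
  covered (2 px):
    · · · · · · · · · ·
    · · █ · · · · · · ·
    · · █ · · · · · · ·
    · · · · · · · · · ·

Answer: [[2,1],[2,2]]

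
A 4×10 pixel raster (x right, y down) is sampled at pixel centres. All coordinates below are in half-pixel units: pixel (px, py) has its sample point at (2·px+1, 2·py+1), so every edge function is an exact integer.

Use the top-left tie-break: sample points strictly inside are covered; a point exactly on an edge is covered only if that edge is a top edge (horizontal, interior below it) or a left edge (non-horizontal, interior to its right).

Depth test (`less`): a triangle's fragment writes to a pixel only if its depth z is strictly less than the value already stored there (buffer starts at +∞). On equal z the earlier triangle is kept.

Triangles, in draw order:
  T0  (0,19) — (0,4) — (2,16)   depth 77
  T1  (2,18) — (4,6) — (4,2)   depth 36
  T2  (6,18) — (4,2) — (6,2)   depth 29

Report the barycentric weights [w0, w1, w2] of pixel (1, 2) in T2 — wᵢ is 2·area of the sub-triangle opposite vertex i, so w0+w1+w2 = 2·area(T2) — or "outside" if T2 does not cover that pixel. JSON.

T0:
  2·area = 30
  edge (0, 19)→(0, 4): d=(0,-15) top-left  bias=+0
  edge (0, 4)→(2, 16): d=(2,12) right/bottom  bias=-1
  edge (2, 16)→(0, 19): d=(-2,3) right/bottom  bias=-1
    (0,5)@(1, 11): e=[15,2,13] → █
    (1,5)@(3, 11): e=[45,-22,7] → ·
    (0,6)@(1, 13): e=[15,6,9] → █
    (1,6)@(3, 13): e=[45,-18,3] → ·
    (0,7)@(1, 15): e=[15,10,5] → █
    (1,7)@(3, 15): e=[45,-14,-1] → ·
    (0,8)@(1, 17): e=[15,14,1] → █
    (1,8)@(3, 17): e=[45,-10,-5] → ·
    (0,9)@(1, 19): e=[15,18,-3] → ·
  covered (4 px):
    · · · ·
    · · · ·
    · · · ·
    · · · ·
    · · · ·
    █ · · ·
    █ · · ·
    █ · · ·
    █ · · ·
    · · · ·
T1:
  2·area = 8  (B↔C swapped to make it positive)
  edge (2, 18)→(4, 2): d=(2,-16) top-left  bias=+0
  edge (4, 2)→(4, 6): d=(0,4) right/bottom  bias=-1
  edge (4, 6)→(2, 18): d=(-2,12) right/bottom  bias=-1
    (1,5)@(3, 11): e=[2,4,2] → █
    (2,5)@(5, 11): e=[34,-4,-22] → ·
    (1,6)@(3, 13): e=[6,4,-2] → ·
  covered (1 px):
    · · · ·
    · · · ·
    · · · ·
    · · · ·
    · · · ·
    · █ · ·
    · · · ·
    · · · ·
    · · · ·
    · · · ·
T2:
  2·area = 32
  edge (6, 18)→(4, 2): d=(-2,-16) top-left  bias=+0
  edge (4, 2)→(6, 2): d=(2,0) top-left  bias=+0
  edge (6, 2)→(6, 18): d=(0,16) right/bottom  bias=-1
    (2,1)@(5, 3): e=[14,2,16] → █
    (3,1)@(7, 3): e=[46,2,-16] → ·
    (2,2)@(5, 5): e=[10,6,16] → █
    (3,2)@(7, 5): e=[42,6,-16] → ·
    (2,3)@(5, 7): e=[6,10,16] → █
    (3,3)@(7, 7): e=[38,10,-16] → ·
    (2,4)@(5, 9): e=[2,14,16] → █
    (3,4)@(7, 9): e=[34,14,-16] → ·
    (2,5)@(5, 11): e=[-2,18,16] → ·
  covered (4 px):
    · · · ·
    · · █ ·
    · · █ ·
    · · █ ·
    · · █ ·
    · · · ·
    · · · ·
    · · · ·
    · · · ·
    · · · ·

Result: "outside"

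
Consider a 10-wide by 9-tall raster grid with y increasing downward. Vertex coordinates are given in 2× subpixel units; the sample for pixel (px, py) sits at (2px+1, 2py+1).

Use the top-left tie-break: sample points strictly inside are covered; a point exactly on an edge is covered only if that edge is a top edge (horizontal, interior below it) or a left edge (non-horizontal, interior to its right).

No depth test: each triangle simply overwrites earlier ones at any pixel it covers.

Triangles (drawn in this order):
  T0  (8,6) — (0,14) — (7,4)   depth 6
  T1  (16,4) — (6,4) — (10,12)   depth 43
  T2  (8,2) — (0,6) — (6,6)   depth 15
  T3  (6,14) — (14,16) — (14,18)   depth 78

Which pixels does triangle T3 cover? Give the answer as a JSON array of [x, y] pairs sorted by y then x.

T0:
  2·area = 24
  edge (8, 6)→(0, 14): d=(-8,8) right/bottom  bias=-1
  edge (0, 14)→(7, 4): d=(7,-10) top-left  bias=+0
  edge (7, 4)→(8, 6): d=(1,2) right/bottom  bias=-1
    (6,0)@(13, 1): e=[0,39,-15] → ·  [on edge]
    (5,1)@(11, 3): e=[0,33,-9] → ·  [on edge]
    (3,2)@(7, 5): e=[16,7,1] → #
    (4,2)@(9, 5): e=[0,27,-3] → ·  [on edge]
    (2,3)@(5, 7): e=[16,1,7] → #
    (3,3)@(7, 7): e=[0,21,3] → ·  [on edge]
    (2,4)@(5, 9): e=[0,15,9] → ·  [on edge]
    (1,5)@(3, 11): e=[0,9,15] → ·  [on edge]
    (0,6)@(1, 13): e=[0,3,21] → ·  [on edge]
  covered (2 px):
    · · · · · · · · · ·
    · · · · · · · · · ·
    · · · # · · · · · ·
    · · # · · · · · · ·
    · · · · · · · · · ·
    · · · · · · · · · ·
    · · · · · · · · · ·
    · · · · · · · · · ·
    · · · · · · · · · ·
T1:
  2·area = 80  (B↔C swapped to make it positive)
  edge (16, 4)→(10, 12): d=(-6,8) right/bottom  bias=-1
  edge (10, 12)→(6, 4): d=(-4,-8) top-left  bias=+0
  edge (6, 4)→(16, 4): d=(10,0) top-left  bias=+0
    (3,2)@(7, 5): e=[66,4,10] → #
    (4,2)@(9, 5): e=[50,20,10] → #
    (5,2)@(11, 5): e=[34,36,10] → #
    (6,2)@(13, 5): e=[18,52,10] → #
    (7,2)@(15, 5): e=[2,68,10] → #
    (8,2)@(17, 5): e=[-14,84,10] → ·
    (3,3)@(7, 7): e=[54,-4,30] → ·
    (4,3)@(9, 7): e=[38,12,30] → #
    (7,3)@(15, 7): e=[-10,60,30] → ·
    (4,4)@(9, 9): e=[26,4,50] → #
    (6,4)@(13, 9): e=[-6,36,50] → ·
    (4,5)@(9, 11): e=[14,-4,70] → ·
  covered (10 px):
    · · · · · · · · · ·
    · · · · · · · · · ·
    · · · # # # # # · ·
    · · · · # # # · · ·
    · · · · # # · · · ·
    · · · · · · · · · ·
    · · · · · · · · · ·
    · · · · · · · · · ·
    · · · · · · · · · ·
T2:
  2·area = 24  (B↔C swapped to make it positive)
  edge (8, 2)→(6, 6): d=(-2,4) right/bottom  bias=-1
  edge (6, 6)→(0, 6): d=(-6,0) right/bottom  bias=-1
  edge (0, 6)→(8, 2): d=(8,-4) top-left  bias=+0
    (3,1)@(7, 3): e=[2,18,4] → #
    (4,1)@(9, 3): e=[-6,18,12] → ·
    (1,2)@(3, 5): e=[14,6,4] → #
    (2,2)@(5, 5): e=[6,6,12] → #
    (3,2)@(7, 5): e=[-2,6,20] → ·
    (1,3)@(3, 7): e=[10,-6,20] → ·
    (2,3)@(5, 7): e=[2,-6,28] → ·
  covered (3 px):
    · · · · · · · · · ·
    · · · # · · · · · ·
    · # # · · · · · · ·
    · · · · · · · · · ·
    · · · · · · · · · ·
    · · · · · · · · · ·
    · · · · · · · · · ·
    · · · · · · · · · ·
    · · · · · · · · · ·
T3:
  2·area = 16
  edge (6, 14)→(14, 16): d=(8,2) right/bottom  bias=-1
  edge (14, 16)→(14, 18): d=(0,2) right/bottom  bias=-1
  edge (14, 18)→(6, 14): d=(-8,-4) top-left  bias=+0
    (4,7)@(9, 15): e=[2,10,4] → #
    (5,7)@(11, 15): e=[-2,6,12] → ·
    (4,8)@(9, 17): e=[18,10,-12] → ·
    (6,8)@(13, 17): e=[10,2,4] → #
    (7,8)@(15, 17): e=[6,-2,12] → ·
  covered (2 px):
    · · · · · · · · · ·
    · · · · · · · · · ·
    · · · · · · · · · ·
    · · · · · · · · · ·
    · · · · · · · · · ·
    · · · · · · · · · ·
    · · · · · · · · · ·
    · · · · # · · · · ·
    · · · · · · # · · ·

Answer: [[4,7],[6,8]]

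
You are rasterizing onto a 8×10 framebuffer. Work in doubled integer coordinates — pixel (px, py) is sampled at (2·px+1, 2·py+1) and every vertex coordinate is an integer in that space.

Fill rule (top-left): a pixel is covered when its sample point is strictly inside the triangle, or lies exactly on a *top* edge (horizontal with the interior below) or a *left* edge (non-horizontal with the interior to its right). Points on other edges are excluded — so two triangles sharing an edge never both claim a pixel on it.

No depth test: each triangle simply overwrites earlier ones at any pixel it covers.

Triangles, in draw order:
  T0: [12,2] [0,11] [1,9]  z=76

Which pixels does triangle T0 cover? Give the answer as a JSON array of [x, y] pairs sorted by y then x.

T0:
  2·area = 15
  edge (12, 2)→(0, 11): d=(-12,9) right/bottom  bias=-1
  edge (0, 11)→(1, 9): d=(1,-2) top-left  bias=+0
  edge (1, 9)→(12, 2): d=(11,-7) top-left  bias=+0
    (2,0)@(5, 1): e=[75,0,-60] → ·  [on edge]
    (1,2)@(3, 5): e=[45,0,-30] → ·  [on edge]
    (2,3)@(5, 7): e=[3,6,6] → █
    (3,3)@(7, 7): e=[-15,10,20] → ·
    (0,4)@(1, 9): e=[15,0,0] → █  [on edge]
    (1,4)@(3, 9): e=[-3,4,14] → ·
    (2,4)@(5, 9): e=[-21,8,28] → ·
    (0,5)@(1, 11): e=[-9,2,22] → ·
  covered (2 px):
    · · · · · · · ·
    · · · · · · · ·
    · · · · · · · ·
    · · █ · · · · ·
    █ · · · · · · ·
    · · · · · · · ·
    · · · · · · · ·
    · · · · · · · ·
    · · · · · · · ·
    · · · · · · · ·

Final: [[2,3],[0,4]]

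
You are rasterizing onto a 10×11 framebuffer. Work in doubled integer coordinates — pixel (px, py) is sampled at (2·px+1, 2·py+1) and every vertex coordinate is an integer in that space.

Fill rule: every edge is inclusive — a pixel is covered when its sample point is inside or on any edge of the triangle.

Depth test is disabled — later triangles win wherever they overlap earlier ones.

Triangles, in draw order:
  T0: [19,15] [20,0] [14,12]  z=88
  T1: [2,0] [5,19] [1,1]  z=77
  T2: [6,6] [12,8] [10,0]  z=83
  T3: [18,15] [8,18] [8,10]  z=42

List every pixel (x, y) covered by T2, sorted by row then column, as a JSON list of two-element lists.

T0:
  2·area = 78  (B↔C swapped to make it positive)
  edge (19, 15)→(14, 12): d=(-5,-3) inclusive
  edge (14, 12)→(20, 0): d=(6,-12) inclusive
  edge (20, 0)→(19, 15): d=(-1,15) inclusive
    (9,1)@(19, 3): e=[60,6,12] → X
    (9,2)@(19, 5): e=[50,18,10] → X
    (8,3)@(17, 7): e=[34,6,38] → X
    (4,4)@(9, 9): e=[0,-78,156] → .  [on edge]
    (8,4)@(17, 9): e=[24,18,36] → X
    (7,5)@(15, 11): e=[8,6,64] → X
    (7,6)@(15, 13): e=[-2,18,62] → .
    (8,6)@(17, 13): e=[4,42,32] → X
    (8,7)@(17, 15): e=[-6,54,30] → .
    (9,7)@(19, 15): e=[0,78,0] → X  [on edge]
    (9,8)@(19, 17): e=[-10,90,-2] → .
  covered (12 px):
    . . . . . . . . . .
    . . . . . . . . . X
    . . . . . . . . . X
    . . . . . . . . X X
    . . . . . . . . X X
    . . . . . . . X X X
    . . . . . . . . X X
    . . . . . . . . . X
    . . . . . . . . . .
    . . . . . . . . . .
    . . . . . . . . . .
T1:
  2·area = 22
  edge (2, 0)→(5, 19): d=(3,19) inclusive
  edge (5, 19)→(1, 1): d=(-4,-18) inclusive
  edge (1, 1)→(2, 0): d=(1,-1) inclusive
    (0,0)@(1, 1): e=[22,0,0] → X  [on edge]
    (1,0)@(3, 1): e=[-16,36,2] → .
    (0,1)@(1, 3): e=[28,-8,2] → .
    (1,3)@(3, 7): e=[2,12,8] → X
    (2,3)@(5, 7): e=[-36,48,10] → .
    (1,4)@(3, 9): e=[8,4,10] → X
    (2,4)@(5, 9): e=[-30,40,12] → .
    (1,5)@(3, 11): e=[14,-4,12] → .
    (2,9)@(5, 19): e=[0,0,22] → X  [on edge]
    (3,9)@(7, 19): e=[-38,36,24] → .
    (2,10)@(5, 21): e=[6,-8,24] → .
  covered (4 px):
    X . . . . . . . . .
    . . . . . . . . . .
    . . . . . . . . . .
    . X . . . . . . . .
    . X . . . . . . . .
    . . . . . . . . . .
    . . . . . . . . . .
    . . . . . . . . . .
    . . . . . . . . . .
    . . X . . . . . . .
    . . . . . . . . . .
T2:
  2·area = 44  (B↔C swapped to make it positive)
  edge (6, 6)→(10, 0): d=(4,-6) inclusive
  edge (10, 0)→(12, 8): d=(2,8) inclusive
  edge (12, 8)→(6, 6): d=(-6,-2) inclusive
    (4,1)@(9, 3): e=[6,14,24] → X
    (5,1)@(11, 3): e=[18,-2,28] → .
    (1,2)@(3, 5): e=[-22,66,0] → .  [on edge]
    (3,2)@(7, 5): e=[2,34,8] → X
    (5,2)@(11, 5): e=[26,2,16] → X
    (6,2)@(13, 5): e=[38,-14,20] → .
    (3,3)@(7, 7): e=[10,38,-4] → .
    (4,3)@(9, 7): e=[22,22,0] → X  [on edge]
    (6,3)@(13, 7): e=[46,-10,8] → .
    (4,4)@(9, 9): e=[30,26,-12] → .
    (5,4)@(11, 9): e=[42,10,-8] → .
    (7,4)@(15, 9): e=[66,-22,0] → .  [on edge]
  covered (6 px):
    . . . . . . . . . .
    . . . . X . . . . .
    . . . X X X . . . .
    . . . . X X . . . .
    . . . . . . . . . .
    . . . . . . . . . .
    . . . . . . . . . .
    . . . . . . . . . .
    . . . . . . . . . .
    . . . . . . . . . .
    . . . . . . . . . .
T3:
  2·area = 80
  edge (18, 15)→(8, 18): d=(-10,3) inclusive
  edge (8, 18)→(8, 10): d=(0,-8) inclusive
  edge (8, 10)→(18, 15): d=(10,5) inclusive
    (4,5)@(9, 11): e=[67,8,5] → X
    (5,5)@(11, 11): e=[61,24,-5] → .
    (4,6)@(9, 13): e=[47,8,25] → X
    (5,6)@(11, 13): e=[41,24,15] → X
    (6,6)@(13, 13): e=[35,40,5] → X
    (7,6)@(15, 13): e=[29,56,-5] → .
    (4,7)@(9, 15): e=[27,8,45] → X
    (7,7)@(15, 15): e=[9,56,15] → X
    (8,7)@(17, 15): e=[3,72,5] → X
    (9,7)@(19, 15): e=[-3,88,-5] → .
    (4,8)@(9, 17): e=[7,8,65] → X
    (6,8)@(13, 17): e=[-5,40,45] → .
  covered (11 px):
    . . . . . . . . . .
    . . . . . . . . . .
    . . . . . . . . . .
    . . . . . . . . . .
    . . . . . . . . . .
    . . . . X . . . . .
    . . . . X X X . . .
    . . . . X X X X X .
    . . . . X X . . . .
    . . . . . . . . . .
    . . . . . . . . . .

Result: [[4,1],[3,2],[4,2],[5,2],[4,3],[5,3]]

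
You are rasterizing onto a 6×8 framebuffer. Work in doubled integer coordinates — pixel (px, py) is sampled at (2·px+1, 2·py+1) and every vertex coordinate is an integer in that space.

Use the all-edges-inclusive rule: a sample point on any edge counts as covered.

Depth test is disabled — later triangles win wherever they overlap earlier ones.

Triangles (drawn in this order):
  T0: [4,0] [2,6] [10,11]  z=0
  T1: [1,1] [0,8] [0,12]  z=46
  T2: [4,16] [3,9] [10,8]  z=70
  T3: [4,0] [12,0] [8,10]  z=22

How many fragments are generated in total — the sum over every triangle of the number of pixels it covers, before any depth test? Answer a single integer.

T0:
  2·area = 58  (B↔C swapped to make it positive)
  edge (4, 0)→(10, 11): d=(6,11) inclusive
  edge (10, 11)→(2, 6): d=(-8,-5) inclusive
  edge (2, 6)→(4, 0): d=(2,-6) inclusive
    (1,1)@(3, 3): e=[29,29,0] → █  [on edge]
    (2,1)@(5, 3): e=[7,39,12] → █
    (3,1)@(7, 3): e=[-15,49,24] → ·
    (1,2)@(3, 5): e=[41,13,4] → █
    (3,2)@(7, 5): e=[-3,33,28] → ·
    (1,3)@(3, 7): e=[53,-3,8] → ·
    (2,3)@(5, 7): e=[31,7,20] → █
    (3,3)@(7, 7): e=[9,17,32] → █
    (4,3)@(9, 7): e=[-13,27,44] → ·
    (0,4)@(1, 9): e=[87,-29,0] → ·  [on edge]
    (2,4)@(5, 9): e=[43,-9,24] → ·
    (3,4)@(7, 9): e=[21,1,36] → █
  covered (7 px):
    · · · · · ·
    · █ █ · · ·
    · █ █ · · ·
    · · █ █ · ·
    · · · █ · ·
    · · · · · ·
    · · · · · ·
    · · · · · ·
T1:
  2·area = 4  (B↔C swapped to make it positive)
  edge (1, 1)→(0, 12): d=(-1,11) inclusive
  edge (0, 12)→(0, 8): d=(0,-4) inclusive
  edge (0, 8)→(1, 1): d=(1,-7) inclusive
    (0,0)@(1, 1): e=[0,4,0] → █  [on edge]
    (1,0)@(3, 1): e=[-22,12,14] → ·
    (0,1)@(1, 3): e=[-2,4,2] → ·
  covered (1 px):
    █ · · · · ·
    · · · · · ·
    · · · · · ·
    · · · · · ·
    · · · · · ·
    · · · · · ·
    · · · · · ·
    · · · · · ·
T2:
  2·area = 50
  edge (4, 16)→(3, 9): d=(-1,-7) inclusive
  edge (3, 9)→(10, 8): d=(7,-1) inclusive
  edge (10, 8)→(4, 16): d=(-6,8) inclusive
    (1,4)@(3, 9): e=[0,0,50] → █  [on edge]
    (2,4)@(5, 9): e=[14,2,34] → █
    (3,4)@(7, 9): e=[28,4,18] → █
    (4,4)@(9, 9): e=[42,6,2] → █
    (5,4)@(11, 9): e=[56,8,-14] → ·
    (1,5)@(3, 11): e=[-2,14,38] → ·
    (2,5)@(5, 11): e=[12,16,22] → █
    (4,5)@(9, 11): e=[40,20,-10] → ·
    (2,6)@(5, 13): e=[10,30,10] → █
    (3,6)@(7, 13): e=[24,32,-6] → ·
    (2,7)@(5, 15): e=[8,44,-2] → ·
  covered (7 px):
    · · · · · ·
    · · · · · ·
    · · · · · ·
    · · · · · ·
    · █ █ █ █ ·
    · · █ █ · ·
    · · █ · · ·
    · · · · · ·
T3:
  2·area = 80
  edge (4, 0)→(12, 0): d=(8,0) inclusive
  edge (12, 0)→(8, 10): d=(-4,10) inclusive
  edge (8, 10)→(4, 0): d=(-4,-10) inclusive
    (2,0)@(5, 1): e=[8,66,6] → █
    (3,0)@(7, 1): e=[8,46,26] → █
    (4,0)@(9, 1): e=[8,26,46] → █
    (5,0)@(11, 1): e=[8,6,66] → █
    (2,1)@(5, 3): e=[24,58,-2] → ·
    (3,1)@(7, 3): e=[24,38,18] → █
    (5,1)@(11, 3): e=[24,-2,58] → ·
    (3,2)@(7, 5): e=[40,30,10] → █
    (5,2)@(11, 5): e=[40,-10,50] → ·
    (3,3)@(7, 7): e=[56,22,2] → █
    (5,3)@(11, 7): e=[56,-18,42] → ·
    (3,4)@(7, 9): e=[72,14,-6] → ·
  covered (10 px):
    · · █ █ █ █
    · · · █ █ ·
    · · · █ █ ·
    · · · █ █ ·
    · · · · · ·
    · · · · · ·
    · · · · · ·
    · · · · · ·

Answer: 25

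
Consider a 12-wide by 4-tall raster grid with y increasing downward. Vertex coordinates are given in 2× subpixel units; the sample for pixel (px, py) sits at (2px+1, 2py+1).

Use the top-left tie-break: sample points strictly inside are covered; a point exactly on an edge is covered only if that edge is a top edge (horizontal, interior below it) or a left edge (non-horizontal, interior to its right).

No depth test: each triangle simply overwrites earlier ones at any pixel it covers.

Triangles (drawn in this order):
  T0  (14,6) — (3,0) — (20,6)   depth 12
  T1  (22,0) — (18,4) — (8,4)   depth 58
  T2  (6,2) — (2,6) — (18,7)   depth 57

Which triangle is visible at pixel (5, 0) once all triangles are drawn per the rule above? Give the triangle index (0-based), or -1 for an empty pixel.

T0:
  2·area = 36
  edge (14, 6)→(3, 0): d=(-11,-6) top-left  bias=+0
  edge (3, 0)→(20, 6): d=(17,6) right/bottom  bias=-1
  edge (20, 6)→(14, 6): d=(-6,0) right/bottom  bias=-1
    (2,0)@(5, 1): e=[1,5,30] → #
    (3,0)@(7, 1): e=[13,-7,30] → ·
    (2,1)@(5, 3): e=[-21,39,18] → ·
    (4,1)@(9, 3): e=[3,15,18] → #
    (5,1)@(11, 3): e=[15,3,18] → #
    (6,1)@(13, 3): e=[27,-9,18] → ·
    (4,2)@(9, 5): e=[-19,49,6] → ·
    (5,2)@(11, 5): e=[-7,37,6] → ·
    (6,2)@(13, 5): e=[5,25,6] → #
    (7,2)@(15, 5): e=[17,13,6] → #
    (8,2)@(17, 5): e=[29,1,6] → #
    (9,2)@(19, 5): e=[41,-11,6] → ·
  covered (6 px):
    · · # · · · · · · · · ·
    · · · · # # · · · · · ·
    · · · · · · # # # · · ·
    · · · · · · · · · · · ·
T1:
  2·area = 40
  edge (22, 0)→(18, 4): d=(-4,4) right/bottom  bias=-1
  edge (18, 4)→(8, 4): d=(-10,0) right/bottom  bias=-1
  edge (8, 4)→(22, 0): d=(14,-4) top-left  bias=+0
    (9,0)@(19, 1): e=[8,30,2] → #
    (10,0)@(21, 1): e=[0,30,10] → ·  [on edge]
    (6,1)@(13, 3): e=[24,10,6] → #
    (7,1)@(15, 3): e=[16,10,14] → #
    (8,1)@(17, 3): e=[8,10,22] → #
    (9,1)@(19, 3): e=[0,10,30] → ·  [on edge]
    (6,2)@(13, 5): e=[16,-10,34] → ·
    (7,2)@(15, 5): e=[8,-10,42] → ·
    (8,2)@(17, 5): e=[0,-10,50] → ·  [on edge]
    (7,3)@(15, 7): e=[0,-30,70] → ·  [on edge]
  covered (4 px):
    · · · · · · · · · # · ·
    · · · · · · # # # · · ·
    · · · · · · · · · · · ·
    · · · · · · · · · · · ·
T2:
  2·area = 68  (B↔C swapped to make it positive)
  edge (6, 2)→(18, 7): d=(12,5) right/bottom  bias=-1
  edge (18, 7)→(2, 6): d=(-16,-1) top-left  bias=+0
  edge (2, 6)→(6, 2): d=(4,-4) top-left  bias=+0
    (3,0)@(7, 1): e=[-17,85,0] → ·  [on edge]
    (2,1)@(5, 3): e=[17,51,0] → #  [on edge]
    (3,1)@(7, 3): e=[7,53,8] → #
    (4,1)@(9, 3): e=[-3,55,16] → ·
    (1,2)@(3, 5): e=[51,17,0] → #  [on edge]
    (4,2)@(9, 5): e=[21,23,24] → #
    (5,2)@(11, 5): e=[11,25,32] → #
    (6,2)@(13, 5): e=[1,27,40] → #
    (7,2)@(15, 5): e=[-9,29,48] → ·
    (0,3)@(1, 7): e=[85,-17,0] → ·  [on edge]
    (1,3)@(3, 7): e=[75,-15,8] → ·
    (2,3)@(5, 7): e=[65,-13,16] → ·
  covered (8 px):
    · · · · · · · · · · · ·
    · · # # · · · · · · · ·
    · # # # # # # · · · · ·
    · · · · · · · · · · · ·

Z-buffer (winner per pixel, '.' = empty):
  . . 0 . . . . . . 1 . .
  . . 2 2 0 0 1 1 1 . . .
  . 2 2 2 2 2 2 0 0 . . .
  . . . . . . . . . . . .

Result: -1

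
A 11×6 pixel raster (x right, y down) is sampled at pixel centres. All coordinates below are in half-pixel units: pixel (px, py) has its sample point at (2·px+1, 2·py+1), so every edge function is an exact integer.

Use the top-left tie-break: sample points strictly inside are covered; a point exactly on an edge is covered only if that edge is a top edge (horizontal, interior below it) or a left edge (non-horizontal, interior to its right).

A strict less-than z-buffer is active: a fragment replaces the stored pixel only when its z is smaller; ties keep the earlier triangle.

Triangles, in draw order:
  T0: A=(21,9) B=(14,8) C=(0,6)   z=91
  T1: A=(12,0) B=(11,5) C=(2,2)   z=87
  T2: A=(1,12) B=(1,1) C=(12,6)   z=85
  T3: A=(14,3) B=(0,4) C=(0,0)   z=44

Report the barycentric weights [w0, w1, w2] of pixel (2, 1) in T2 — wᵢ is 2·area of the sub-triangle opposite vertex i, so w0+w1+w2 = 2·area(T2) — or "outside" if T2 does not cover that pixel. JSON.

T0:
  degenerate (2·area = 0) — covers nothing
T1:
  2·area = 48
  edge (12, 0)→(11, 5): d=(-1,5) right/bottom  bias=-1
  edge (11, 5)→(2, 2): d=(-9,-3) top-left  bias=+0
  edge (2, 2)→(12, 0): d=(10,-2) top-left  bias=+0
    (3,0)@(7, 1): e=[24,24,0] → █  [on edge]
    (4,0)@(9, 1): e=[14,30,4] → █
    (5,0)@(11, 1): e=[4,36,8] → █
    (6,0)@(13, 1): e=[-6,42,12] → ·
    (2,1)@(5, 3): e=[32,0,16] → █  [on edge]
    (6,1)@(13, 3): e=[-8,24,32] → ·
    (2,2)@(5, 5): e=[30,-18,36] → ·
    (3,2)@(7, 5): e=[20,-12,40] → ·
    (4,2)@(9, 5): e=[10,-6,44] → ·
    (5,2)@(11, 5): e=[0,0,48] → ·  [on edge]
    (8,3)@(17, 7): e=[-32,0,80] → ·  [on edge]
  covered (7 px):
    · · · █ █ █ · · · · ·
    · · █ █ █ █ · · · · ·
    · · · · · · · · · · ·
    · · · · · · · · · · ·
    · · · · · · · · · · ·
    · · · · · · · · · · ·
T2:
  2·area = 121
  edge (1, 12)→(1, 1): d=(0,-11) top-left  bias=+0
  edge (1, 1)→(12, 6): d=(11,5) right/bottom  bias=-1
  edge (12, 6)→(1, 12): d=(-11,6) right/bottom  bias=-1
    (0,0)@(1, 1): e=[0,0,121] → ·  [on edge]
    (0,1)@(1, 3): e=[0,22,99] → █  [on edge]
    (1,1)@(3, 3): e=[22,12,87] → █
    (2,1)@(5, 3): e=[44,2,75] → █
    (3,1)@(7, 3): e=[66,-8,63] → ·
    (0,2)@(1, 5): e=[0,44,77] → █  [on edge]
    (3,2)@(7, 5): e=[66,14,41] → █
    (4,2)@(9, 5): e=[88,4,29] → █
    (5,2)@(11, 5): e=[110,-6,17] → ·
    (0,3)@(1, 7): e=[0,66,55] → █  [on edge]
    (5,3)@(11, 7): e=[110,16,-5] → ·
    (0,4)@(1, 9): e=[0,88,33] → █  [on edge]
    (0,5)@(1, 11): e=[0,110,11] → █  [on edge]
  covered (17 px):
    · · · · · · · · · · ·
    █ █ █ · · · · · · · ·
    █ █ █ █ █ · · · · · ·
    █ █ █ █ █ · · · · · ·
    █ █ █ · · · · · · · ·
    █ · · · · · · · · · ·
T3:
  2·area = 56
  edge (14, 3)→(0, 4): d=(-14,1) right/bottom  bias=-1
  edge (0, 4)→(0, 0): d=(0,-4) top-left  bias=+0
  edge (0, 0)→(14, 3): d=(14,3) right/bottom  bias=-1
    (0,0)@(1, 1): e=[41,4,11] → █
    (1,0)@(3, 1): e=[39,12,5] → █
    (2,0)@(5, 1): e=[37,20,-1] → ·
    (0,1)@(1, 3): e=[13,4,39] → █
    (2,1)@(5, 3): e=[9,20,27] → █
    (3,1)@(7, 3): e=[7,28,21] → █
    (4,1)@(9, 3): e=[5,36,15] → █
    (5,1)@(11, 3): e=[3,44,9] → █
    (6,1)@(13, 3): e=[1,52,3] → █
    (7,1)@(15, 3): e=[-1,60,-3] → ·
    (0,2)@(1, 5): e=[-15,4,67] → ·
    (1,2)@(3, 5): e=[-17,12,61] → ·
  covered (9 px):
    █ █ · · · · · · · · ·
    █ █ █ █ █ █ █ · · · ·
    · · · · · · · · · · ·
    · · · · · · · · · · ·
    · · · · · · · · · · ·
    · · · · · · · · · · ·

Answer: [2,75,44]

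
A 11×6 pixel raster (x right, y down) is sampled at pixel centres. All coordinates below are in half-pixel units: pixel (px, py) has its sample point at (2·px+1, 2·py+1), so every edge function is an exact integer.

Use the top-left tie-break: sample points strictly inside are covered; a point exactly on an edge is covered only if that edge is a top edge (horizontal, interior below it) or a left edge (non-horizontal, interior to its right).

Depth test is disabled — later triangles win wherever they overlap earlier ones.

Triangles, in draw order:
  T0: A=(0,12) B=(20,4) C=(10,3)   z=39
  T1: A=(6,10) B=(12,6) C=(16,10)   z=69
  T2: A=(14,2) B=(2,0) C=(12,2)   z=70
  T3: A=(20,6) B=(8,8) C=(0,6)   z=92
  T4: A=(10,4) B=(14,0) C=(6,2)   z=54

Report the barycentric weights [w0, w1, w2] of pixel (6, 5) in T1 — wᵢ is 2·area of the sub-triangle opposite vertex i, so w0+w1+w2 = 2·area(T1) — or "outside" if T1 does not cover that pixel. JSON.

T0:
  2·area = 100  (B↔C swapped to make it positive)
  edge (0, 12)→(10, 3): d=(10,-9) top-left  bias=+0
  edge (10, 3)→(20, 4): d=(10,1) right/bottom  bias=-1
  edge (20, 4)→(0, 12): d=(-20,8) right/bottom  bias=-1
    (4,2)@(9, 5): e=[11,21,68] → X
    (5,2)@(11, 5): e=[29,19,52] → X
    (6,2)@(13, 5): e=[47,17,36] → X
    (7,2)@(15, 5): e=[65,15,20] → X
    (8,2)@(17, 5): e=[83,13,4] → X
    (9,2)@(19, 5): e=[101,11,-12] → .
    (3,3)@(7, 7): e=[13,43,44] → X
    (6,3)@(13, 7): e=[67,37,-4] → .
    (7,3)@(15, 7): e=[85,35,-20] → .
    (8,3)@(17, 7): e=[103,33,-36] → .
    (2,4)@(5, 9): e=[15,65,20] → X
    (4,4)@(9, 9): e=[51,61,-12] → .
  covered (10 px):
    . . . . . . . . . . .
    . . . . . . . . . . .
    . . . . X X X X X . .
    . . . X X X . . . . .
    . . X X . . . . . . .
    . . . . . . . . . . .
T1:
  2·area = 40
  edge (6, 10)→(12, 6): d=(6,-4) top-left  bias=+0
  edge (12, 6)→(16, 10): d=(4,4) right/bottom  bias=-1
  edge (16, 10)→(6, 10): d=(-10,0) right/bottom  bias=-1
    (3,0)@(7, 1): e=[-50,0,90] → .  [on edge]
    (4,1)@(9, 3): e=[-30,0,70] → .  [on edge]
    (5,2)@(11, 5): e=[-10,0,50] → .  [on edge]
    (5,3)@(11, 7): e=[2,8,30] → X
    (6,3)@(13, 7): e=[10,0,30] → .  [on edge]
    (4,4)@(9, 9): e=[6,24,10] → X
    (6,4)@(13, 9): e=[22,8,10] → X
    (7,4)@(15, 9): e=[30,0,10] → .  [on edge]
    (4,5)@(9, 11): e=[18,32,-10] → .
    (5,5)@(11, 11): e=[26,24,-10] → .
    (6,5)@(13, 11): e=[34,16,-10] → .
    (8,5)@(17, 11): e=[50,0,-10] → .  [on edge]
  covered (4 px):
    . . . . . . . . . . .
    . . . . . . . . . . .
    . . . . . . . . . . .
    . . . . . X . . . . .
    . . . . X X X . . . .
    . . . . . . . . . . .
T2:
  2·area = 4  (B↔C swapped to make it positive)
  edge (14, 2)→(12, 2): d=(-2,0) right/bottom  bias=-1
  edge (12, 2)→(2, 0): d=(-10,-2) top-left  bias=+0
  edge (2, 0)→(14, 2): d=(12,2) right/bottom  bias=-1
    (3,0)@(7, 1): e=[2,0,2] → X  [on edge]
    (4,0)@(9, 1): e=[2,4,-2] → .
    (3,1)@(7, 3): e=[-2,-20,26] → .
    (8,1)@(17, 3): e=[-2,0,6] → .  [on edge]
  covered (1 px):
    . . . X . . . . . . .
    . . . . . . . . . . .
    . . . . . . . . . . .
    . . . . . . . . . . .
    . . . . . . . . . . .
    . . . . . . . . . . .
T3:
  2·area = 40
  edge (20, 6)→(8, 8): d=(-12,2) right/bottom  bias=-1
  edge (8, 8)→(0, 6): d=(-8,-2) top-left  bias=+0
  edge (0, 6)→(20, 6): d=(20,0) top-left  bias=+0
    (2,3)@(5, 7): e=[18,2,20] → X
    (3,3)@(7, 7): e=[14,6,20] → X
    (4,3)@(9, 7): e=[10,10,20] → X
    (5,3)@(11, 7): e=[6,14,20] → X
    (6,3)@(13, 7): e=[2,18,20] → X
    (7,3)@(15, 7): e=[-2,22,20] → .
    (2,4)@(5, 9): e=[-6,-14,60] → .
    (3,4)@(7, 9): e=[-10,-10,60] → .
    (4,4)@(9, 9): e=[-14,-6,60] → .
    (5,4)@(11, 9): e=[-18,-2,60] → .
    (6,4)@(13, 9): e=[-22,2,60] → .
  covered (5 px):
    . . . . . . . . . . .
    . . . . . . . . . . .
    . . . . . . . . . . .
    . . X X X X X . . . .
    . . . . . . . . . . .
    . . . . . . . . . . .
T4:
  2·area = 24  (B↔C swapped to make it positive)
  edge (10, 4)→(6, 2): d=(-4,-2) top-left  bias=+0
  edge (6, 2)→(14, 0): d=(8,-2) top-left  bias=+0
  edge (14, 0)→(10, 4): d=(-4,4) right/bottom  bias=-1
    (5,0)@(11, 1): e=[14,2,8] → X
    (6,0)@(13, 1): e=[18,6,0] → .  [on edge]
    (4,1)@(9, 3): e=[2,14,8] → X
    (5,1)@(11, 3): e=[6,18,0] → .  [on edge]
    (4,2)@(9, 5): e=[-6,30,0] → .  [on edge]
    (3,3)@(7, 7): e=[-18,42,0] → .  [on edge]
    (2,4)@(5, 9): e=[-30,54,0] → .  [on edge]
    (1,5)@(3, 11): e=[-42,66,0] → .  [on edge]
  covered (2 px):
    . . . . . X . . . . .
    . . . . X . . . . . .
    . . . . . . . . . . .
    . . . . . . . . . . .
    . . . . . . . . . . .
    . . . . . . . . . . .

Answer: "outside"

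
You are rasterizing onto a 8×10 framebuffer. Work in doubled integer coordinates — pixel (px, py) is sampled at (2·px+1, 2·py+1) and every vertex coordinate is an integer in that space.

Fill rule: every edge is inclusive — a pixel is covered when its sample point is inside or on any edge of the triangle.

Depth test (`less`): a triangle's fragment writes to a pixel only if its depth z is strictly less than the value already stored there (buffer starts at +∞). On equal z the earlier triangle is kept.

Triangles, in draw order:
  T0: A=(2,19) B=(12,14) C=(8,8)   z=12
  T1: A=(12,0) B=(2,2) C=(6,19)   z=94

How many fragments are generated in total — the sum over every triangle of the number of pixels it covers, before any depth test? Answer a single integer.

T0:
  2·area = 80  (B↔C swapped to make it positive)
  edge (2, 19)→(8, 8): d=(6,-11) inclusive
  edge (8, 8)→(12, 14): d=(4,6) inclusive
  edge (12, 14)→(2, 19): d=(-10,5) inclusive
    (3,5)@(7, 11): e=[7,18,55] → █
    (4,5)@(9, 11): e=[29,6,45] → █
    (5,5)@(11, 11): e=[51,-6,35] → ·
    (3,6)@(7, 13): e=[19,26,35] → █
    (5,6)@(11, 13): e=[63,2,15] → █
    (6,6)@(13, 13): e=[85,-10,5] → ·
    (2,7)@(5, 15): e=[9,46,25] → █
    (5,7)@(11, 15): e=[75,10,-5] → ·
    (2,8)@(5, 17): e=[21,54,5] → █
    (3,8)@(7, 17): e=[43,42,-5] → ·
    (4,8)@(9, 17): e=[65,30,-15] → ·
    (2,9)@(5, 19): e=[33,62,-15] → ·
  covered (9 px):
    · · · · · · · ·
    · · · · · · · ·
    · · · · · · · ·
    · · · · · · · ·
    · · · · · · · ·
    · · · █ █ · · ·
    · · · █ █ █ · ·
    · · █ █ █ · · ·
    · · █ · · · · ·
    · · · · · · · ·
T1:
  2·area = 178  (B↔C swapped to make it positive)
  edge (12, 0)→(6, 19): d=(-6,19) inclusive
  edge (6, 19)→(2, 2): d=(-4,-17) inclusive
  edge (2, 2)→(12, 0): d=(10,-2) inclusive
    (3,0)@(7, 1): e=[89,89,0] → █  [on edge]
    (4,0)@(9, 1): e=[51,123,4] → █
    (5,0)@(11, 1): e=[13,157,8] → █
    (6,0)@(13, 1): e=[-25,191,12] → ·
    (1,1)@(3, 3): e=[153,13,12] → █
    (2,1)@(5, 3): e=[115,47,16] → █
    (6,1)@(13, 3): e=[-37,183,32] → ·
    (1,2)@(3, 5): e=[141,5,32] → █
    (5,2)@(11, 5): e=[-11,141,48] → ·
    (1,3)@(3, 7): e=[129,-3,52] → ·
    (2,3)@(5, 7): e=[91,31,56] → █
    (5,3)@(11, 7): e=[-23,133,68] → ·
  covered (23 px):
    · · · █ █ █ · ·
    · █ █ █ █ █ · ·
    · █ █ █ █ · · ·
    · · █ █ █ · · ·
    · · █ █ █ · · ·
    · · █ █ · · · ·
    · · █ █ · · · ·
    · · · █ · · · ·
    · · · · · · · ·
    · · · · · · · ·

Final: 32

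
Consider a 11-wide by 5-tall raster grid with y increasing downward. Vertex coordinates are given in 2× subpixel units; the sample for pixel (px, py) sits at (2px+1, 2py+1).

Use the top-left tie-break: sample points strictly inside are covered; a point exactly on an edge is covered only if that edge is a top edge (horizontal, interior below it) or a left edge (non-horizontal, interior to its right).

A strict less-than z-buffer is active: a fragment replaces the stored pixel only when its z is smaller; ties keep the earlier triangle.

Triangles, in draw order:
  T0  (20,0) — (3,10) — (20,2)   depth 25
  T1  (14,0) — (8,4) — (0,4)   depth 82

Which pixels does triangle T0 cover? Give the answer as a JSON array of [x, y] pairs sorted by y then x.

T0:
  2·area = 34  (B↔C swapped to make it positive)
  edge (20, 0)→(20, 2): d=(0,2) right/bottom  bias=-1
  edge (20, 2)→(3, 10): d=(-17,8) right/bottom  bias=-1
  edge (3, 10)→(20, 0): d=(17,-10) top-left  bias=+0
    (9,0)@(19, 1): e=[2,25,7] → X
    (10,0)@(21, 1): e=[-2,9,27] → .
    (7,1)@(15, 3): e=[10,23,1] → X
    (8,1)@(17, 3): e=[6,7,21] → X
    (9,1)@(19, 3): e=[2,-9,41] → .
    (6,2)@(13, 5): e=[14,5,15] → X
    (7,2)@(15, 5): e=[10,-11,35] → .
    (8,2)@(17, 5): e=[6,-27,55] → .
    (4,3)@(9, 7): e=[22,3,9] → X
    (5,3)@(11, 7): e=[18,-13,29] → .
    (6,3)@(13, 7): e=[14,-29,49] → .
    (2,4)@(5, 9): e=[30,1,3] → X
  covered (6 px):
    . . . . . . . . . X .
    . . . . . . . X X . .
    . . . . . . X . . . .
    . . . . X . . . . . .
    . . X . . . . . . . .
T1:
  2·area = 32
  edge (14, 0)→(8, 4): d=(-6,4) right/bottom  bias=-1
  edge (8, 4)→(0, 4): d=(-8,0) right/bottom  bias=-1
  edge (0, 4)→(14, 0): d=(14,-4) top-left  bias=+0
    (5,0)@(11, 1): e=[6,24,2] → X
    (6,0)@(13, 1): e=[-2,24,10] → .
    (2,1)@(5, 3): e=[18,8,6] → X
    (3,1)@(7, 3): e=[10,8,14] → X
    (4,1)@(9, 3): e=[2,8,22] → X
    (5,1)@(11, 3): e=[-6,8,30] → .
    (2,2)@(5, 5): e=[6,-8,34] → .
    (3,2)@(7, 5): e=[-2,-8,42] → .
    (4,2)@(9, 5): e=[-10,-8,50] → .
  covered (4 px):
    . . . . . X . . . . .
    . . X X X . . . . . .
    . . . . . . . . . . .
    . . . . . . . . . . .
    . . . . . . . . . . .

Result: [[9,0],[7,1],[8,1],[6,2],[4,3],[2,4]]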